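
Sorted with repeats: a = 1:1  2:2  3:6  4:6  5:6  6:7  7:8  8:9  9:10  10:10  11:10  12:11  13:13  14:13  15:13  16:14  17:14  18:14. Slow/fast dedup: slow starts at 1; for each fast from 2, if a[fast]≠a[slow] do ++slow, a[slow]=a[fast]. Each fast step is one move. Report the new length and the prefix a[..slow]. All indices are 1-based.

length 10; prefix = [1, 2, 6, 7, 8, 9, 10, 11, 13, 14]

(s=1,f=2) a[fast]=2≠a[slow]=1 write a[2]=2 → slow++,fast++
(s=2,f=3) a[fast]=6≠a[slow]=2 write a[3]=6 → slow++,fast++
(s=3,f=4) a[fast]=6=a[slow] dup → fast++
(s=3,f=5) a[fast]=6=a[slow] dup → fast++
(s=3,f=6) a[fast]=7≠a[slow]=6 write a[4]=7 → slow++,fast++
(s=4,f=7) a[fast]=8≠a[slow]=7 write a[5]=8 → slow++,fast++
(s=5,f=8) a[fast]=9≠a[slow]=8 write a[6]=9 → slow++,fast++
(s=6,f=9) a[fast]=10≠a[slow]=9 write a[7]=10 → slow++,fast++
(s=7,f=10) a[fast]=10=a[slow] dup → fast++
(s=7,f=11) a[fast]=10=a[slow] dup → fast++
(s=7,f=12) a[fast]=11≠a[slow]=10 write a[8]=11 → slow++,fast++
(s=8,f=13) a[fast]=13≠a[slow]=11 write a[9]=13 → slow++,fast++
(s=9,f=14) a[fast]=13=a[slow] dup → fast++
(s=9,f=15) a[fast]=13=a[slow] dup → fast++
(s=9,f=16) a[fast]=14≠a[slow]=13 write a[10]=14 → slow++,fast++
(s=10,f=17) a[fast]=14=a[slow] dup → fast++
(s=10,f=18) a[fast]=14=a[slow] dup → fast++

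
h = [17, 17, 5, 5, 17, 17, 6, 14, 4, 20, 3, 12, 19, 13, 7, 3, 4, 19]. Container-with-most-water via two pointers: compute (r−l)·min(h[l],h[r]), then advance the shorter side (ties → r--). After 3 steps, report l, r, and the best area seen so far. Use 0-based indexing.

[0,17] min(17,19)*17=289 best=289 * → l++
[1,17] min(17,19)*16=272 best=289 → l++
[2,17] min(5,19)*15=75 best=289 → l++

l=3, r=17, best area=289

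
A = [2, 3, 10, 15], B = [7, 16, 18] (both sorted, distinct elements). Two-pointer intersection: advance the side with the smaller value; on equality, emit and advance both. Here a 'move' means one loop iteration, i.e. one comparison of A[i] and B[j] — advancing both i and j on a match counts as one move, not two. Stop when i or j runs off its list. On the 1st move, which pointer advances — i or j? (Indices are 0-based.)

i

[i=0,j=0] 2<7 → i++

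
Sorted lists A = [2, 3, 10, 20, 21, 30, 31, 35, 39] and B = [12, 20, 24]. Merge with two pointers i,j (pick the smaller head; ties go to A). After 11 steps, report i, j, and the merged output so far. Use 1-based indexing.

i=1 j=1: A[i]=2<=B[j]=12 take 2, i++
i=2 j=1: A[i]=3<=B[j]=12 take 3, i++
i=3 j=1: A[i]=10<=B[j]=12 take 10, i++
i=4 j=1: A[i]=20>B[j]=12 take 12, j++
i=4 j=2: A[i]=20<=B[j]=20 take 20, i++
i=5 j=2: A[i]=21>B[j]=20 take 20, j++
i=5 j=3: A[i]=21<=B[j]=24 take 21, i++
i=6 j=3: A[i]=30>B[j]=24 take 24, j++
i=6 j=4: B done, take A[i]=30, i++
i=7 j=4: B done, take A[i]=31, i++
i=8 j=4: B done, take A[i]=35, i++

i=9, j=4, merged so far=[2, 3, 10, 12, 20, 20, 21, 24, 30, 31, 35]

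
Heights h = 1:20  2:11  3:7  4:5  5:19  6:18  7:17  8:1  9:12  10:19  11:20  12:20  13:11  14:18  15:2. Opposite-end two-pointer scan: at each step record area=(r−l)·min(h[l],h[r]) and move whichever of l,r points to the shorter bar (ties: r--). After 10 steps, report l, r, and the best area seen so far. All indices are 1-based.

l=1, r=5, best area=234

l=1 r=15: min(20,2)*14=28 best=28 *, r--
l=1 r=14: min(20,18)*13=234 best=234 *, r--
l=1 r=13: min(20,11)*12=132 best=234, r--
l=1 r=12: min(20,20)*11=220 best=234, r--
l=1 r=11: min(20,20)*10=200 best=234, r--
l=1 r=10: min(20,19)*9=171 best=234, r--
l=1 r=9: min(20,12)*8=96 best=234, r--
l=1 r=8: min(20,1)*7=7 best=234, r--
l=1 r=7: min(20,17)*6=102 best=234, r--
l=1 r=6: min(20,18)*5=90 best=234, r--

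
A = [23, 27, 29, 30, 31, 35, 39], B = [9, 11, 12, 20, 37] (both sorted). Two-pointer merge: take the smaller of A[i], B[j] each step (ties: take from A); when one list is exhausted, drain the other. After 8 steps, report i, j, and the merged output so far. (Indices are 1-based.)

i=5, j=5, merged so far=[9, 11, 12, 20, 23, 27, 29, 30]

[i=1,j=1] A[i]=23>B[j]=9 take 9 → j++
[i=1,j=2] A[i]=23>B[j]=11 take 11 → j++
[i=1,j=3] A[i]=23>B[j]=12 take 12 → j++
[i=1,j=4] A[i]=23>B[j]=20 take 20 → j++
[i=1,j=5] A[i]=23<=B[j]=37 take 23 → i++
[i=2,j=5] A[i]=27<=B[j]=37 take 27 → i++
[i=3,j=5] A[i]=29<=B[j]=37 take 29 → i++
[i=4,j=5] A[i]=30<=B[j]=37 take 30 → i++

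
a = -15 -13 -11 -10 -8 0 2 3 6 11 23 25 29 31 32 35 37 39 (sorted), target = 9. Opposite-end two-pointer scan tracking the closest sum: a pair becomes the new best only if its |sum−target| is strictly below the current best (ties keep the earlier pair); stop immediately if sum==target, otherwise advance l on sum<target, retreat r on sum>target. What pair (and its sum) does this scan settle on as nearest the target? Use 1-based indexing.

[1,18] -15+39=24 d=15 * → r--
[1,17] -15+37=22 d=13 * → r--
[1,16] -15+35=20 d=11 * → r--
[1,15] -15+32=17 d=8 * → r--
[1,14] -15+31=16 d=7 * → r--
[1,13] -15+29=14 d=5 * → r--
[1,12] -15+25=10 d=1 * → r--
[1,11] -15+23=8 d=1 → l++
[2,11] -13+23=10 d=1 → r--
[2,10] -13+11=-2 d=11 → l++
[3,10] -11+11=0 d=9 → l++
[4,10] -10+11=1 d=8 → l++
[5,10] -8+11=3 d=6 → l++
[6,10] 0+11=11 d=2 → r--
[6,9] 0+6=6 d=3 → l++
[7,9] 2+6=8 d=1 → l++
[8,9] 3+6=9 d=0 * → stop

pair (3, 6) with sum 9 (|Δ|=0)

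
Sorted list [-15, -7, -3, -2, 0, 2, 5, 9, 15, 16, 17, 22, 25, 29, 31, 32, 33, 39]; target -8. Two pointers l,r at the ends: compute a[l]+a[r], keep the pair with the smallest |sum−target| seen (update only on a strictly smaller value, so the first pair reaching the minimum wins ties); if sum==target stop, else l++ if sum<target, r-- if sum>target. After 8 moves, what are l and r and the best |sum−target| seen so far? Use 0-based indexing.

l=0 r=17: -15+39=24 d=32 *, r--
l=0 r=16: -15+33=18 d=26 *, r--
l=0 r=15: -15+32=17 d=25 *, r--
l=0 r=14: -15+31=16 d=24 *, r--
l=0 r=13: -15+29=14 d=22 *, r--
l=0 r=12: -15+25=10 d=18 *, r--
l=0 r=11: -15+22=7 d=15 *, r--
l=0 r=10: -15+17=2 d=10 *, r--

l=0, r=9, best |Δ|=10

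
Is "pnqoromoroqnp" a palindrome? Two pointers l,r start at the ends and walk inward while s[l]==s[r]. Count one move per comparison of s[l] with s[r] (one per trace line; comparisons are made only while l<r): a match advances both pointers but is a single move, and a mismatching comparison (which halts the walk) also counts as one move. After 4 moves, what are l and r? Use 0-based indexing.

l=4, r=8

[0,12] 'p'=='p' → l++,r--
[1,11] 'n'=='n' → l++,r--
[2,10] 'q'=='q' → l++,r--
[3,9] 'o'=='o' → l++,r--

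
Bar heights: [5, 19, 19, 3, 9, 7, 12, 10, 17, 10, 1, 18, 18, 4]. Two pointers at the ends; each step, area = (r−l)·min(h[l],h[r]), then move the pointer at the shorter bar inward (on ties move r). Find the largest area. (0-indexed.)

l=0 r=13: min(5,4)*13=52 best=52 *, r--
l=0 r=12: min(5,18)*12=60 best=60 *, l++
l=1 r=12: min(19,18)*11=198 best=198 *, r--
l=1 r=11: min(19,18)*10=180 best=198, r--
l=1 r=10: min(19,1)*9=9 best=198, r--
l=1 r=9: min(19,10)*8=80 best=198, r--
l=1 r=8: min(19,17)*7=119 best=198, r--
l=1 r=7: min(19,10)*6=60 best=198, r--
l=1 r=6: min(19,12)*5=60 best=198, r--
l=1 r=5: min(19,7)*4=28 best=198, r--
l=1 r=4: min(19,9)*3=27 best=198, r--
l=1 r=3: min(19,3)*2=6 best=198, r--
l=1 r=2: min(19,19)*1=19 best=198, r--

max area = 198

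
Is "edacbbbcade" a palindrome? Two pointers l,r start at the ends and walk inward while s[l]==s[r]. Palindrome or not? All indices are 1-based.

palindrome

l=1 r=11: 'e'=='e', l++,r--
l=2 r=10: 'd'=='d', l++,r--
l=3 r=9: 'a'=='a', l++,r--
l=4 r=8: 'c'=='c', l++,r--
l=5 r=7: 'b'=='b', l++,r--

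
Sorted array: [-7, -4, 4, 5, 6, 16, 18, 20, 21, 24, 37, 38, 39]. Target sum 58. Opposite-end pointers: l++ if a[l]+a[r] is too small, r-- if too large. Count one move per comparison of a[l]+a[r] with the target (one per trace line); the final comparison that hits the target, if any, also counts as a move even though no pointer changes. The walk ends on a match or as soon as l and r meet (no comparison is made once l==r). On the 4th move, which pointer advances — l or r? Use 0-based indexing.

[0,12] -7+39=32 <58 → l++
[1,12] -4+39=35 <58 → l++
[2,12] 4+39=43 <58 → l++
[3,12] 5+39=44 <58 → l++

l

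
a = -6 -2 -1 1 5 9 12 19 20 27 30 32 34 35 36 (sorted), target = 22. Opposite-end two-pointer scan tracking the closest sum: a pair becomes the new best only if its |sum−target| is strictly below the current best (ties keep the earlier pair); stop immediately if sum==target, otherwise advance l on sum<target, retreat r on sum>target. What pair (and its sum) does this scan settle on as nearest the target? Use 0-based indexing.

pair (-6, 27) with sum 21 (|Δ|=1)

l=0 r=14: -6+36=30 d=8 *, r--
l=0 r=13: -6+35=29 d=7 *, r--
l=0 r=12: -6+34=28 d=6 *, r--
l=0 r=11: -6+32=26 d=4 *, r--
l=0 r=10: -6+30=24 d=2 *, r--
l=0 r=9: -6+27=21 d=1 *, l++
l=1 r=9: -2+27=25 d=3, r--
l=1 r=8: -2+20=18 d=4, l++
l=2 r=8: -1+20=19 d=3, l++
l=3 r=8: 1+20=21 d=1, l++
l=4 r=8: 5+20=25 d=3, r--
l=4 r=7: 5+19=24 d=2, r--
l=4 r=6: 5+12=17 d=5, l++
l=5 r=6: 9+12=21 d=1, l++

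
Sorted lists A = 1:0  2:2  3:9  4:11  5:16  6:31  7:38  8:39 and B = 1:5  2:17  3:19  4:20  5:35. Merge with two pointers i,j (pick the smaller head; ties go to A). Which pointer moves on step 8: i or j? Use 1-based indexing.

i=1 j=1: A[i]=0<=B[j]=5 take 0, i++
i=2 j=1: A[i]=2<=B[j]=5 take 2, i++
i=3 j=1: A[i]=9>B[j]=5 take 5, j++
i=3 j=2: A[i]=9<=B[j]=17 take 9, i++
i=4 j=2: A[i]=11<=B[j]=17 take 11, i++
i=5 j=2: A[i]=16<=B[j]=17 take 16, i++
i=6 j=2: A[i]=31>B[j]=17 take 17, j++
i=6 j=3: A[i]=31>B[j]=19 take 19, j++

j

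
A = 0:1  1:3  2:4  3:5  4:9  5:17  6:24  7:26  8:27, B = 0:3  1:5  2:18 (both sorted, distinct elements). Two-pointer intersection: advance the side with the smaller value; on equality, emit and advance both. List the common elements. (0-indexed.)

i=0 j=0: 1<3, i++
i=1 j=0: 3==3 emit, i++,j++
i=2 j=1: 4<5, i++
i=3 j=1: 5==5 emit, i++,j++
i=4 j=2: 9<18, i++
i=5 j=2: 17<18, i++
i=6 j=2: 24>18, j++

intersection = [3, 5]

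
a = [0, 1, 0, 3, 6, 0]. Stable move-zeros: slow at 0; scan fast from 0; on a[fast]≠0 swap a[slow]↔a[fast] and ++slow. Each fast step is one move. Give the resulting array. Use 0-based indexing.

slow=0 fast=0: a[fast]=0, fast++
slow=0 fast=1: a[fast]=1≠0 swap→a[0]=1, slow++,fast++
slow=1 fast=2: a[fast]=0, fast++
slow=1 fast=3: a[fast]=3≠0 swap→a[1]=3, slow++,fast++
slow=2 fast=4: a[fast]=6≠0 swap→a[2]=6, slow++,fast++
slow=3 fast=5: a[fast]=0, fast++

[1, 3, 6, 0, 0, 0]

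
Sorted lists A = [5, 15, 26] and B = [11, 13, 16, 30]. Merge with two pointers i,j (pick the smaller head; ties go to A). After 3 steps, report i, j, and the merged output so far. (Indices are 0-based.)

i=0 j=0: A[i]=5<=B[j]=11 take 5, i++
i=1 j=0: A[i]=15>B[j]=11 take 11, j++
i=1 j=1: A[i]=15>B[j]=13 take 13, j++

i=1, j=2, merged so far=[5, 11, 13]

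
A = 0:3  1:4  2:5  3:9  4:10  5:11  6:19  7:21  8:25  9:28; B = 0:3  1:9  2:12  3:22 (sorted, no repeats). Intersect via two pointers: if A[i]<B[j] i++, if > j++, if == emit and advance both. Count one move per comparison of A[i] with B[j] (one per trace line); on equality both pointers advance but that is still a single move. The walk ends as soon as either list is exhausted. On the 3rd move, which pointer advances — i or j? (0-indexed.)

i

[i=0,j=0] 3==3 emit → i++,j++
[i=1,j=1] 4<9 → i++
[i=2,j=1] 5<9 → i++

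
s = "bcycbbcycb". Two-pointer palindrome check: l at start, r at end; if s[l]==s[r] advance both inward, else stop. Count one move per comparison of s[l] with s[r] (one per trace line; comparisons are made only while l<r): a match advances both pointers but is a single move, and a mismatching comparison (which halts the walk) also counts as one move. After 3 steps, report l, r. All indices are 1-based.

l=4, r=7

l=1 r=10: 'b'=='b', l++,r--
l=2 r=9: 'c'=='c', l++,r--
l=3 r=8: 'y'=='y', l++,r--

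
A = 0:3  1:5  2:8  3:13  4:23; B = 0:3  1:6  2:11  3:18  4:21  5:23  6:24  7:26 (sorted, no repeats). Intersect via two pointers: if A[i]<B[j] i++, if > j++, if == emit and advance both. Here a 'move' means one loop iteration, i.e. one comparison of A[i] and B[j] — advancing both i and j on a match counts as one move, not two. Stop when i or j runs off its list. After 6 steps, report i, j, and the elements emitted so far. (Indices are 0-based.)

i=4, j=3, emitted=[3]

[i=0,j=0] 3==3 emit → i++,j++
[i=1,j=1] 5<6 → i++
[i=2,j=1] 8>6 → j++
[i=2,j=2] 8<11 → i++
[i=3,j=2] 13>11 → j++
[i=3,j=3] 13<18 → i++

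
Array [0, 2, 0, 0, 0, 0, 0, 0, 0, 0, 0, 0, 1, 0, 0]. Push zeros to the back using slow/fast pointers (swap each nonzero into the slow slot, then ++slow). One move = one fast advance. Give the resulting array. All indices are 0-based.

(s=0,f=0) a[fast]=0 → fast++
(s=0,f=1) a[fast]=2≠0 swap→a[0]=2 → slow++,fast++
(s=1,f=2) a[fast]=0 → fast++
(s=1,f=3) a[fast]=0 → fast++
(s=1,f=4) a[fast]=0 → fast++
(s=1,f=5) a[fast]=0 → fast++
(s=1,f=6) a[fast]=0 → fast++
(s=1,f=7) a[fast]=0 → fast++
(s=1,f=8) a[fast]=0 → fast++
(s=1,f=9) a[fast]=0 → fast++
(s=1,f=10) a[fast]=0 → fast++
(s=1,f=11) a[fast]=0 → fast++
(s=1,f=12) a[fast]=1≠0 swap→a[1]=1 → slow++,fast++
(s=2,f=13) a[fast]=0 → fast++
(s=2,f=14) a[fast]=0 → fast++

[2, 1, 0, 0, 0, 0, 0, 0, 0, 0, 0, 0, 0, 0, 0]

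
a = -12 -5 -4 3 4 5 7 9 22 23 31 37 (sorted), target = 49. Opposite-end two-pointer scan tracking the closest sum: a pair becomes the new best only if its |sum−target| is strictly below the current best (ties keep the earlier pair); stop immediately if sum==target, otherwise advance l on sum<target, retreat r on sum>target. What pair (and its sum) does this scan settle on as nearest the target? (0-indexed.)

pair (9, 37) with sum 46 (|Δ|=3)

l=0 r=11: -12+37=25 d=24 *, l++
l=1 r=11: -5+37=32 d=17 *, l++
l=2 r=11: -4+37=33 d=16 *, l++
l=3 r=11: 3+37=40 d=9 *, l++
l=4 r=11: 4+37=41 d=8 *, l++
l=5 r=11: 5+37=42 d=7 *, l++
l=6 r=11: 7+37=44 d=5 *, l++
l=7 r=11: 9+37=46 d=3 *, l++
l=8 r=11: 22+37=59 d=10, r--
l=8 r=10: 22+31=53 d=4, r--
l=8 r=9: 22+23=45 d=4, l++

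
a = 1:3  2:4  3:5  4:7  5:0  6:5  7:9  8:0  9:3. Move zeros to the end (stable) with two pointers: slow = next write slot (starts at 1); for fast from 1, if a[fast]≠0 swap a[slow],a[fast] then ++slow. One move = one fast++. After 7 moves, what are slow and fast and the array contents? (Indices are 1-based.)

slow=7, fast=8, a=[3, 4, 5, 7, 5, 9, 0, 0, 3]

slow=1 fast=1: a[fast]=3≠0 swap→a[1]=3, slow++,fast++
slow=2 fast=2: a[fast]=4≠0 swap→a[2]=4, slow++,fast++
slow=3 fast=3: a[fast]=5≠0 swap→a[3]=5, slow++,fast++
slow=4 fast=4: a[fast]=7≠0 swap→a[4]=7, slow++,fast++
slow=5 fast=5: a[fast]=0, fast++
slow=5 fast=6: a[fast]=5≠0 swap→a[5]=5, slow++,fast++
slow=6 fast=7: a[fast]=9≠0 swap→a[6]=9, slow++,fast++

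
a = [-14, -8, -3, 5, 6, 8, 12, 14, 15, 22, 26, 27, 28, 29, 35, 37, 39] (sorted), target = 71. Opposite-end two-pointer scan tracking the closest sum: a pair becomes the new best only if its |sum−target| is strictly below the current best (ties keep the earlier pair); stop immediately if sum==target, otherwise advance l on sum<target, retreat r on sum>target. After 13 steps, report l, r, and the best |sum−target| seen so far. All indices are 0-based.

[0,16] -14+39=25 d=46 * → l++
[1,16] -8+39=31 d=40 * → l++
[2,16] -3+39=36 d=35 * → l++
[3,16] 5+39=44 d=27 * → l++
[4,16] 6+39=45 d=26 * → l++
[5,16] 8+39=47 d=24 * → l++
[6,16] 12+39=51 d=20 * → l++
[7,16] 14+39=53 d=18 * → l++
[8,16] 15+39=54 d=17 * → l++
[9,16] 22+39=61 d=10 * → l++
[10,16] 26+39=65 d=6 * → l++
[11,16] 27+39=66 d=5 * → l++
[12,16] 28+39=67 d=4 * → l++

l=13, r=16, best |Δ|=4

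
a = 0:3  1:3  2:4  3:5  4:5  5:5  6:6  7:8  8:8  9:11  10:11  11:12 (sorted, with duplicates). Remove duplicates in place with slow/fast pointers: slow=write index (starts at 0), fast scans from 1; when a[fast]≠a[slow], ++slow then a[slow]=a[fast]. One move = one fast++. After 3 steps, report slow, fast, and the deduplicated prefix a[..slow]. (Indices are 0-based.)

(s=0,f=1) a[fast]=3=a[slow] dup → fast++
(s=0,f=2) a[fast]=4≠a[slow]=3 write a[1]=4 → slow++,fast++
(s=1,f=3) a[fast]=5≠a[slow]=4 write a[2]=5 → slow++,fast++

slow=2, fast=4, prefix=[3, 4, 5]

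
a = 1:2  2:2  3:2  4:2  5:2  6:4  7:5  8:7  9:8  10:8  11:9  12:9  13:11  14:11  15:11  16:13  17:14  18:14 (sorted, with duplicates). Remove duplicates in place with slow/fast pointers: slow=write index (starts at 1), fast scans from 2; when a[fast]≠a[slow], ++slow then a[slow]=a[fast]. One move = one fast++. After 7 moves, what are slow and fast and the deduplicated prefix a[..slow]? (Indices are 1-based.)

(s=1,f=2) a[fast]=2=a[slow] dup → fast++
(s=1,f=3) a[fast]=2=a[slow] dup → fast++
(s=1,f=4) a[fast]=2=a[slow] dup → fast++
(s=1,f=5) a[fast]=2=a[slow] dup → fast++
(s=1,f=6) a[fast]=4≠a[slow]=2 write a[2]=4 → slow++,fast++
(s=2,f=7) a[fast]=5≠a[slow]=4 write a[3]=5 → slow++,fast++
(s=3,f=8) a[fast]=7≠a[slow]=5 write a[4]=7 → slow++,fast++

slow=4, fast=9, prefix=[2, 4, 5, 7]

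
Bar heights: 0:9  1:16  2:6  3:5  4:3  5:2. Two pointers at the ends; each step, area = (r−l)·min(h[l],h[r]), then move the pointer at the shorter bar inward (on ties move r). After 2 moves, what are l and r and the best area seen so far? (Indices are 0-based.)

l=0, r=3, best area=12

l=0 r=5: min(9,2)*5=10 best=10 *, r--
l=0 r=4: min(9,3)*4=12 best=12 *, r--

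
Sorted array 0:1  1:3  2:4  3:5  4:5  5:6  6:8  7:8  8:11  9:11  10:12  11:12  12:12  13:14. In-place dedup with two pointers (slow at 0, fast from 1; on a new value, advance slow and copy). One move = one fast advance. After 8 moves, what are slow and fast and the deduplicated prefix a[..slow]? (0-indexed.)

slow=6, fast=9, prefix=[1, 3, 4, 5, 6, 8, 11]

(s=0,f=1) a[fast]=3≠a[slow]=1 write a[1]=3 → slow++,fast++
(s=1,f=2) a[fast]=4≠a[slow]=3 write a[2]=4 → slow++,fast++
(s=2,f=3) a[fast]=5≠a[slow]=4 write a[3]=5 → slow++,fast++
(s=3,f=4) a[fast]=5=a[slow] dup → fast++
(s=3,f=5) a[fast]=6≠a[slow]=5 write a[4]=6 → slow++,fast++
(s=4,f=6) a[fast]=8≠a[slow]=6 write a[5]=8 → slow++,fast++
(s=5,f=7) a[fast]=8=a[slow] dup → fast++
(s=5,f=8) a[fast]=11≠a[slow]=8 write a[6]=11 → slow++,fast++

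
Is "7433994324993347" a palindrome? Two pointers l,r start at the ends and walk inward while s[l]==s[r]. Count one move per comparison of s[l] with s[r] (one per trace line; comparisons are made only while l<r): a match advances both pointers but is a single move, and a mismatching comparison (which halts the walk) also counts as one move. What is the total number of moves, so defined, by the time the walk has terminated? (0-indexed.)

8 moves

l=0 r=15: '7'=='7', l++,r--
l=1 r=14: '4'=='4', l++,r--
l=2 r=13: '3'=='3', l++,r--
l=3 r=12: '3'=='3', l++,r--
l=4 r=11: '9'=='9', l++,r--
l=5 r=10: '9'=='9', l++,r--
l=6 r=9: '4'=='4', l++,r--
l=7 r=8: '3'!='2', stop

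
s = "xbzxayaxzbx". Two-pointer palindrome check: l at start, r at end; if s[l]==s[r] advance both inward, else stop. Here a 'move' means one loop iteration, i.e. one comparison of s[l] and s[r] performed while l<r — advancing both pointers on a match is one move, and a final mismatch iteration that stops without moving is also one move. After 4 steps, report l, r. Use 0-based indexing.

l=4, r=6

l=0 r=10: 'x'=='x', l++,r--
l=1 r=9: 'b'=='b', l++,r--
l=2 r=8: 'z'=='z', l++,r--
l=3 r=7: 'x'=='x', l++,r--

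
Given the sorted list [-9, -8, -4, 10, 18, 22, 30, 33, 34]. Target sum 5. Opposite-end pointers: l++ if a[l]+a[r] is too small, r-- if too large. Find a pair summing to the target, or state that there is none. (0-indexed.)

[0,8] -9+34=25 >5 → r--
[0,7] -9+33=24 >5 → r--
[0,6] -9+30=21 >5 → r--
[0,5] -9+22=13 >5 → r--
[0,4] -9+18=9 >5 → r--
[0,3] -9+10=1 <5 → l++
[1,3] -8+10=2 <5 → l++
[2,3] -4+10=6 >5 → r--

no pair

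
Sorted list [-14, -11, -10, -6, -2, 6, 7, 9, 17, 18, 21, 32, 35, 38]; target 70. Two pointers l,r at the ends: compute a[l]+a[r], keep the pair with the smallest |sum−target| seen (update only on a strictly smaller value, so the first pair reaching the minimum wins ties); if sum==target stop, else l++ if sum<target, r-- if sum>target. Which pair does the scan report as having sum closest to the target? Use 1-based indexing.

pair (32, 38) with sum 70 (|Δ|=0)

l=1 r=14: -14+38=24 d=46 *, l++
l=2 r=14: -11+38=27 d=43 *, l++
l=3 r=14: -10+38=28 d=42 *, l++
l=4 r=14: -6+38=32 d=38 *, l++
l=5 r=14: -2+38=36 d=34 *, l++
l=6 r=14: 6+38=44 d=26 *, l++
l=7 r=14: 7+38=45 d=25 *, l++
l=8 r=14: 9+38=47 d=23 *, l++
l=9 r=14: 17+38=55 d=15 *, l++
l=10 r=14: 18+38=56 d=14 *, l++
l=11 r=14: 21+38=59 d=11 *, l++
l=12 r=14: 32+38=70 d=0 *, stop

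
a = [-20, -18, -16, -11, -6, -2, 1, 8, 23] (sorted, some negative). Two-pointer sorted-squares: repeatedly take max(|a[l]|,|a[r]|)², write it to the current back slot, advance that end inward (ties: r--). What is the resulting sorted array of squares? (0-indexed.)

[0,8] |-20|<=|23| out[8]=529 → r--
[0,7] |-20|>|8| out[7]=400 → l++
[1,7] |-18|>|8| out[6]=324 → l++
[2,7] |-16|>|8| out[5]=256 → l++
[3,7] |-11|>|8| out[4]=121 → l++
[4,7] |-6|<=|8| out[3]=64 → r--
[4,6] |-6|>|1| out[2]=36 → l++
[5,6] |-2|>|1| out[1]=4 → l++
[6,6] |1|<=|1| out[0]=1 → r--

[1, 4, 36, 64, 121, 256, 324, 400, 529]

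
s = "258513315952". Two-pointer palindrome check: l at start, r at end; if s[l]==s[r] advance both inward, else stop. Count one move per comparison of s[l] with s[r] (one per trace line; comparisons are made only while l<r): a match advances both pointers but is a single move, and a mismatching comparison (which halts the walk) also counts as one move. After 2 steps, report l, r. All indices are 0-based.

l=2, r=9

[0,11] '2'=='2' → l++,r--
[1,10] '5'=='5' → l++,r--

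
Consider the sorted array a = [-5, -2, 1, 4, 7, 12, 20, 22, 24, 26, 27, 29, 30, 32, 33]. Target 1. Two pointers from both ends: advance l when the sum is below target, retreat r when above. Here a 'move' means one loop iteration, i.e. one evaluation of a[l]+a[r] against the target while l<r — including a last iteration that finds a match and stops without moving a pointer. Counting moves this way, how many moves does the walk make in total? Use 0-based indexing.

[0,14] -5+33=28 >1 → r--
[0,13] -5+32=27 >1 → r--
[0,12] -5+30=25 >1 → r--
[0,11] -5+29=24 >1 → r--
[0,10] -5+27=22 >1 → r--
[0,9] -5+26=21 >1 → r--
[0,8] -5+24=19 >1 → r--
[0,7] -5+22=17 >1 → r--
[0,6] -5+20=15 >1 → r--
[0,5] -5+12=7 >1 → r--
[0,4] -5+7=2 >1 → r--
[0,3] -5+4=-1 <1 → l++
[1,3] -2+4=2 >1 → r--
[1,2] -2+1=-1 <1 → l++

14 moves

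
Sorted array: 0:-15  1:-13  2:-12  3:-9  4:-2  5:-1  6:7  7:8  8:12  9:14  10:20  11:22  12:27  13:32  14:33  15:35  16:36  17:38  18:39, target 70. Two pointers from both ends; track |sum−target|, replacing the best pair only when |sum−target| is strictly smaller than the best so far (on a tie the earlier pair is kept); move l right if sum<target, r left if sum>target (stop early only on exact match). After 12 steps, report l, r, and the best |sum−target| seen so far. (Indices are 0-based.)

[0,18] -15+39=24 d=46 * → l++
[1,18] -13+39=26 d=44 * → l++
[2,18] -12+39=27 d=43 * → l++
[3,18] -9+39=30 d=40 * → l++
[4,18] -2+39=37 d=33 * → l++
[5,18] -1+39=38 d=32 * → l++
[6,18] 7+39=46 d=24 * → l++
[7,18] 8+39=47 d=23 * → l++
[8,18] 12+39=51 d=19 * → l++
[9,18] 14+39=53 d=17 * → l++
[10,18] 20+39=59 d=11 * → l++
[11,18] 22+39=61 d=9 * → l++

l=12, r=18, best |Δ|=9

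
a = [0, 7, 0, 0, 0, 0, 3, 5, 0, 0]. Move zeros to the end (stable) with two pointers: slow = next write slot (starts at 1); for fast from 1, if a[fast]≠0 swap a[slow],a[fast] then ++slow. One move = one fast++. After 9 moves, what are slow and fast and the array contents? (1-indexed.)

slow=1 fast=1: a[fast]=0, fast++
slow=1 fast=2: a[fast]=7≠0 swap→a[1]=7, slow++,fast++
slow=2 fast=3: a[fast]=0, fast++
slow=2 fast=4: a[fast]=0, fast++
slow=2 fast=5: a[fast]=0, fast++
slow=2 fast=6: a[fast]=0, fast++
slow=2 fast=7: a[fast]=3≠0 swap→a[2]=3, slow++,fast++
slow=3 fast=8: a[fast]=5≠0 swap→a[3]=5, slow++,fast++
slow=4 fast=9: a[fast]=0, fast++

slow=4, fast=10, a=[7, 3, 5, 0, 0, 0, 0, 0, 0, 0]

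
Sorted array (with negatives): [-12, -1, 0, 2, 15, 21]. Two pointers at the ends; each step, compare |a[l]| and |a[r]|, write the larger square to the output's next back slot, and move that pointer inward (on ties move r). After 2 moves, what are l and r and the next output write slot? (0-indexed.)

[0,5] |-12|<=|21| out[5]=441 → r--
[0,4] |-12|<=|15| out[4]=225 → r--

l=0, r=3, next write slot=3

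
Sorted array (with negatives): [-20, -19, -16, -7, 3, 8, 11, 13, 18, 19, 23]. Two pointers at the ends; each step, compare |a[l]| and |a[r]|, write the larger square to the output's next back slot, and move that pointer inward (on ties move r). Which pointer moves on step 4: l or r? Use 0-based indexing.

l=0 r=10: |-20|<=|23| out[10]=529, r--
l=0 r=9: |-20|>|19| out[9]=400, l++
l=1 r=9: |-19|<=|19| out[8]=361, r--
l=1 r=8: |-19|>|18| out[7]=361, l++

l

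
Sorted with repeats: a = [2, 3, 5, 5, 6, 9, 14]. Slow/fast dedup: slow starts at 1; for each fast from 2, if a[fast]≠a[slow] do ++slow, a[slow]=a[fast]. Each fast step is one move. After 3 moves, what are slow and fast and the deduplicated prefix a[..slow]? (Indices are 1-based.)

slow=3, fast=5, prefix=[2, 3, 5]

(s=1,f=2) a[fast]=3≠a[slow]=2 write a[2]=3 → slow++,fast++
(s=2,f=3) a[fast]=5≠a[slow]=3 write a[3]=5 → slow++,fast++
(s=3,f=4) a[fast]=5=a[slow] dup → fast++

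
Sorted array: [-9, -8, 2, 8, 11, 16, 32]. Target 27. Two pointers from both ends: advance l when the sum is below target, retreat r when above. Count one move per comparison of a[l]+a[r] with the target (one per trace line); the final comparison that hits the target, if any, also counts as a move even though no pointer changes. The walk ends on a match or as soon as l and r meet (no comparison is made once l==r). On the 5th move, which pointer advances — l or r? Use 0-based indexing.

l=0 r=6: -9+32=23 <27, l++
l=1 r=6: -8+32=24 <27, l++
l=2 r=6: 2+32=34 >27, r--
l=2 r=5: 2+16=18 <27, l++
l=3 r=5: 8+16=24 <27, l++

l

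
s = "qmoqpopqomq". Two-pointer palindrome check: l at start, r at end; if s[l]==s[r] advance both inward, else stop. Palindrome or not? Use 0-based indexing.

palindrome

l=0 r=10: 'q'=='q', l++,r--
l=1 r=9: 'm'=='m', l++,r--
l=2 r=8: 'o'=='o', l++,r--
l=3 r=7: 'q'=='q', l++,r--
l=4 r=6: 'p'=='p', l++,r--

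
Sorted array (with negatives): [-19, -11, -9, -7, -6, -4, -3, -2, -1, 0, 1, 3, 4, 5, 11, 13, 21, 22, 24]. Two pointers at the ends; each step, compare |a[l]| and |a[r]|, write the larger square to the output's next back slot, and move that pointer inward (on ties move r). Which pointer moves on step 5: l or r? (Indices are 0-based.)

[0,18] |-19|<=|24| out[18]=576 → r--
[0,17] |-19|<=|22| out[17]=484 → r--
[0,16] |-19|<=|21| out[16]=441 → r--
[0,15] |-19|>|13| out[15]=361 → l++
[1,15] |-11|<=|13| out[14]=169 → r--

r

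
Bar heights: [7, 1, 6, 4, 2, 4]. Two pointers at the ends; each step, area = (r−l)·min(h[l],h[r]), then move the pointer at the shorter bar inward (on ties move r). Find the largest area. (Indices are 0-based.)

[0,5] min(7,4)*5=20 best=20 * → r--
[0,4] min(7,2)*4=8 best=20 → r--
[0,3] min(7,4)*3=12 best=20 → r--
[0,2] min(7,6)*2=12 best=20 → r--
[0,1] min(7,1)*1=1 best=20 → r--

max area = 20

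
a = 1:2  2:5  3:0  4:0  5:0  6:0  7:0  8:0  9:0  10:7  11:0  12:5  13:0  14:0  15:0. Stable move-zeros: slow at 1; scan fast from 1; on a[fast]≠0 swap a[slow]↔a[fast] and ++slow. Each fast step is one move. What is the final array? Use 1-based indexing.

slow=1 fast=1: a[fast]=2≠0 swap→a[1]=2, slow++,fast++
slow=2 fast=2: a[fast]=5≠0 swap→a[2]=5, slow++,fast++
slow=3 fast=3: a[fast]=0, fast++
slow=3 fast=4: a[fast]=0, fast++
slow=3 fast=5: a[fast]=0, fast++
slow=3 fast=6: a[fast]=0, fast++
slow=3 fast=7: a[fast]=0, fast++
slow=3 fast=8: a[fast]=0, fast++
slow=3 fast=9: a[fast]=0, fast++
slow=3 fast=10: a[fast]=7≠0 swap→a[3]=7, slow++,fast++
slow=4 fast=11: a[fast]=0, fast++
slow=4 fast=12: a[fast]=5≠0 swap→a[4]=5, slow++,fast++
slow=5 fast=13: a[fast]=0, fast++
slow=5 fast=14: a[fast]=0, fast++
slow=5 fast=15: a[fast]=0, fast++

[2, 5, 7, 5, 0, 0, 0, 0, 0, 0, 0, 0, 0, 0, 0]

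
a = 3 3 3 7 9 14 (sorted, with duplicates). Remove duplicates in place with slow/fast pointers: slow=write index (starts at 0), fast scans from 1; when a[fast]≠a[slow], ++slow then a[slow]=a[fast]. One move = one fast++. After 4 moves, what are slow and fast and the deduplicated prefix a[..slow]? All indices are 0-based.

slow=2, fast=5, prefix=[3, 7, 9]

slow=0 fast=1: a[fast]=3=a[slow] dup, fast++
slow=0 fast=2: a[fast]=3=a[slow] dup, fast++
slow=0 fast=3: a[fast]=7≠a[slow]=3 write a[1]=7, slow++,fast++
slow=1 fast=4: a[fast]=9≠a[slow]=7 write a[2]=9, slow++,fast++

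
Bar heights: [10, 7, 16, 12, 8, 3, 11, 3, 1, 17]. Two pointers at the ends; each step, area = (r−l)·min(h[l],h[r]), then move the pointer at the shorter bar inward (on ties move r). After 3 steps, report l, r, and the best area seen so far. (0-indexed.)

[0,9] min(10,17)*9=90 best=90 * → l++
[1,9] min(7,17)*8=56 best=90 → l++
[2,9] min(16,17)*7=112 best=112 * → l++

l=3, r=9, best area=112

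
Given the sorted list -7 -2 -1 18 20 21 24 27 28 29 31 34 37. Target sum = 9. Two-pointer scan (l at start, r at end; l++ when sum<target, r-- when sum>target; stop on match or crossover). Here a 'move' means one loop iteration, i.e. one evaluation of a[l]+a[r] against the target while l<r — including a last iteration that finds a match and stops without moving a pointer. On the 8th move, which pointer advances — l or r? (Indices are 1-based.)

r

[1,13] -7+37=30 >9 → r--
[1,12] -7+34=27 >9 → r--
[1,11] -7+31=24 >9 → r--
[1,10] -7+29=22 >9 → r--
[1,9] -7+28=21 >9 → r--
[1,8] -7+27=20 >9 → r--
[1,7] -7+24=17 >9 → r--
[1,6] -7+21=14 >9 → r--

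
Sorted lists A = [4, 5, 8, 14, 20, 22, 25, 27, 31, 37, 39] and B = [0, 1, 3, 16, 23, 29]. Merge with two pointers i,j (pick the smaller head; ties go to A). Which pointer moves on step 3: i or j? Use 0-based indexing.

j

i=0 j=0: A[i]=4>B[j]=0 take 0, j++
i=0 j=1: A[i]=4>B[j]=1 take 1, j++
i=0 j=2: A[i]=4>B[j]=3 take 3, j++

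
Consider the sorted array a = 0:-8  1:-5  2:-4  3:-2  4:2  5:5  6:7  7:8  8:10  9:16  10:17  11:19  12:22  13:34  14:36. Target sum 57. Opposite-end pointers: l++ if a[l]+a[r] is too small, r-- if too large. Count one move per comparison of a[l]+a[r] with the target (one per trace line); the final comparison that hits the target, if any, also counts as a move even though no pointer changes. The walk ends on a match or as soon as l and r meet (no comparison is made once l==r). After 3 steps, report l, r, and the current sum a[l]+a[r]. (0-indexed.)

l=3, r=14, sum=34

[0,14] -8+36=28 <57 → l++
[1,14] -5+36=31 <57 → l++
[2,14] -4+36=32 <57 → l++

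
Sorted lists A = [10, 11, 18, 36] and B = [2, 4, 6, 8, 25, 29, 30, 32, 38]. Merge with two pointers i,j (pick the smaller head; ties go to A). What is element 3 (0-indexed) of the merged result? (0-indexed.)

i=0 j=0: A[i]=10>B[j]=2 take 2, j++
i=0 j=1: A[i]=10>B[j]=4 take 4, j++
i=0 j=2: A[i]=10>B[j]=6 take 6, j++
i=0 j=3: A[i]=10>B[j]=8 take 8, j++
i=0 j=4: A[i]=10<=B[j]=25 take 10, i++
i=1 j=4: A[i]=11<=B[j]=25 take 11, i++
i=2 j=4: A[i]=18<=B[j]=25 take 18, i++
i=3 j=4: A[i]=36>B[j]=25 take 25, j++
i=3 j=5: A[i]=36>B[j]=29 take 29, j++
i=3 j=6: A[i]=36>B[j]=30 take 30, j++
i=3 j=7: A[i]=36>B[j]=32 take 32, j++
i=3 j=8: A[i]=36<=B[j]=38 take 36, i++
i=4 j=8: A done, take B[j]=38, j++

merged[3] = 8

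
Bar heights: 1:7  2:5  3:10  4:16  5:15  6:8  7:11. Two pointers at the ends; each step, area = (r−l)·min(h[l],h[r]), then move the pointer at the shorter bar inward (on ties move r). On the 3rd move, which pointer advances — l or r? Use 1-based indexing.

l

[1,7] min(7,11)*6=42 best=42 * → l++
[2,7] min(5,11)*5=25 best=42 → l++
[3,7] min(10,11)*4=40 best=42 → l++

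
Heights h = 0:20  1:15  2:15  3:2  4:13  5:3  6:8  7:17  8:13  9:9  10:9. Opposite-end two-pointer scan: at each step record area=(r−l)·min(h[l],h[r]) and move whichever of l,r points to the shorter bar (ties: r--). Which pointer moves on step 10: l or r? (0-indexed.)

l=0 r=10: min(20,9)*10=90 best=90 *, r--
l=0 r=9: min(20,9)*9=81 best=90, r--
l=0 r=8: min(20,13)*8=104 best=104 *, r--
l=0 r=7: min(20,17)*7=119 best=119 *, r--
l=0 r=6: min(20,8)*6=48 best=119, r--
l=0 r=5: min(20,3)*5=15 best=119, r--
l=0 r=4: min(20,13)*4=52 best=119, r--
l=0 r=3: min(20,2)*3=6 best=119, r--
l=0 r=2: min(20,15)*2=30 best=119, r--
l=0 r=1: min(20,15)*1=15 best=119, r--

r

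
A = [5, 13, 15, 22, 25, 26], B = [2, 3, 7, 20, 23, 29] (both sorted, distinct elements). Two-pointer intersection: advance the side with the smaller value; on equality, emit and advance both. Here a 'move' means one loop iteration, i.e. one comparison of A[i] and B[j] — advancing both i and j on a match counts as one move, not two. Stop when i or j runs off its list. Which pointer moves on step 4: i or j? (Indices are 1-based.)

i=1 j=1: 5>2, j++
i=1 j=2: 5>3, j++
i=1 j=3: 5<7, i++
i=2 j=3: 13>7, j++

j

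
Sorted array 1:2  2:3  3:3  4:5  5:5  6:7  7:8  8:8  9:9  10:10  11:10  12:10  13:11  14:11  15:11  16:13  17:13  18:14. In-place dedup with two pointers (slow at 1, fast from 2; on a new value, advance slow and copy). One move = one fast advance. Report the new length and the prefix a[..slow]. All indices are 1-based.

length 10; prefix = [2, 3, 5, 7, 8, 9, 10, 11, 13, 14]

slow=1 fast=2: a[fast]=3≠a[slow]=2 write a[2]=3, slow++,fast++
slow=2 fast=3: a[fast]=3=a[slow] dup, fast++
slow=2 fast=4: a[fast]=5≠a[slow]=3 write a[3]=5, slow++,fast++
slow=3 fast=5: a[fast]=5=a[slow] dup, fast++
slow=3 fast=6: a[fast]=7≠a[slow]=5 write a[4]=7, slow++,fast++
slow=4 fast=7: a[fast]=8≠a[slow]=7 write a[5]=8, slow++,fast++
slow=5 fast=8: a[fast]=8=a[slow] dup, fast++
slow=5 fast=9: a[fast]=9≠a[slow]=8 write a[6]=9, slow++,fast++
slow=6 fast=10: a[fast]=10≠a[slow]=9 write a[7]=10, slow++,fast++
slow=7 fast=11: a[fast]=10=a[slow] dup, fast++
slow=7 fast=12: a[fast]=10=a[slow] dup, fast++
slow=7 fast=13: a[fast]=11≠a[slow]=10 write a[8]=11, slow++,fast++
slow=8 fast=14: a[fast]=11=a[slow] dup, fast++
slow=8 fast=15: a[fast]=11=a[slow] dup, fast++
slow=8 fast=16: a[fast]=13≠a[slow]=11 write a[9]=13, slow++,fast++
slow=9 fast=17: a[fast]=13=a[slow] dup, fast++
slow=9 fast=18: a[fast]=14≠a[slow]=13 write a[10]=14, slow++,fast++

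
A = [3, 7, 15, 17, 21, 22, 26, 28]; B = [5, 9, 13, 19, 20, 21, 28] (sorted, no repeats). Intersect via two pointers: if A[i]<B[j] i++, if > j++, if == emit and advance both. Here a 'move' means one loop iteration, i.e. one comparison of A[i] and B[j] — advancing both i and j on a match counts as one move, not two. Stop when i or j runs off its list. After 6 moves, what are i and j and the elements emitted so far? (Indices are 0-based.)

[i=0,j=0] 3<5 → i++
[i=1,j=0] 7>5 → j++
[i=1,j=1] 7<9 → i++
[i=2,j=1] 15>9 → j++
[i=2,j=2] 15>13 → j++
[i=2,j=3] 15<19 → i++

i=3, j=3, emitted=[]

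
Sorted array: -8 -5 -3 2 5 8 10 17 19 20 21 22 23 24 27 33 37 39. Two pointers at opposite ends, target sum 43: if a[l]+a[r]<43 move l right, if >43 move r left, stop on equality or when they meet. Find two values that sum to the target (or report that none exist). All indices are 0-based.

l=0 r=17: -8+39=31 <43, l++
l=1 r=17: -5+39=34 <43, l++
l=2 r=17: -3+39=36 <43, l++
l=3 r=17: 2+39=41 <43, l++
l=4 r=17: 5+39=44 >43, r--
l=4 r=16: 5+37=42 <43, l++
l=5 r=16: 8+37=45 >43, r--
l=5 r=15: 8+33=41 <43, l++
l=6 r=15: 10+33=43, found

(10, 33)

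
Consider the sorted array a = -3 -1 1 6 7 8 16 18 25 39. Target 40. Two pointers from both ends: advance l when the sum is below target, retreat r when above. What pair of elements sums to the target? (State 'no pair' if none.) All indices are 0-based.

[0,9] -3+39=36 <40 → l++
[1,9] -1+39=38 <40 → l++
[2,9] 1+39=40 → found

(1, 39)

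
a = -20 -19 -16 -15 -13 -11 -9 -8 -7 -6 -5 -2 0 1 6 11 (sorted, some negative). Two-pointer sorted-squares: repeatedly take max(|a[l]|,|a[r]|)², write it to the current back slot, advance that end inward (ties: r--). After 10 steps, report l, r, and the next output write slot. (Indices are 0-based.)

[0,15] |-20|>|11| out[15]=400 → l++
[1,15] |-19|>|11| out[14]=361 → l++
[2,15] |-16|>|11| out[13]=256 → l++
[3,15] |-15|>|11| out[12]=225 → l++
[4,15] |-13|>|11| out[11]=169 → l++
[5,15] |-11|<=|11| out[10]=121 → r--
[5,14] |-11|>|6| out[9]=121 → l++
[6,14] |-9|>|6| out[8]=81 → l++
[7,14] |-8|>|6| out[7]=64 → l++
[8,14] |-7|>|6| out[6]=49 → l++

l=9, r=14, next write slot=5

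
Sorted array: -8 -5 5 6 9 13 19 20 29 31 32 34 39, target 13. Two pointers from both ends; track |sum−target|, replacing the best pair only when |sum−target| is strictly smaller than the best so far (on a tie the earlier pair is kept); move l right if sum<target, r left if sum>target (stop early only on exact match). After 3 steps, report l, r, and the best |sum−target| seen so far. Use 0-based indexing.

[0,12] -8+39=31 d=18 * → r--
[0,11] -8+34=26 d=13 * → r--
[0,10] -8+32=24 d=11 * → r--

l=0, r=9, best |Δ|=11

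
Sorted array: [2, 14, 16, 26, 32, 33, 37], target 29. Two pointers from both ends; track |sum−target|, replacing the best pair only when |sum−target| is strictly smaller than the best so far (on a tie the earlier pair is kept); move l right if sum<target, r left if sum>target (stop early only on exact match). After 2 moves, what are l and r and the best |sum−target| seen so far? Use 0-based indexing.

[0,6] 2+37=39 d=10 * → r--
[0,5] 2+33=35 d=6 * → r--

l=0, r=4, best |Δ|=6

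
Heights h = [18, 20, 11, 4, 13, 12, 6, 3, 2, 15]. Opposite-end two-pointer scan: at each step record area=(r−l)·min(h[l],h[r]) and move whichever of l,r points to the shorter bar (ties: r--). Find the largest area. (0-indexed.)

l=0 r=9: min(18,15)*9=135 best=135 *, r--
l=0 r=8: min(18,2)*8=16 best=135, r--
l=0 r=7: min(18,3)*7=21 best=135, r--
l=0 r=6: min(18,6)*6=36 best=135, r--
l=0 r=5: min(18,12)*5=60 best=135, r--
l=0 r=4: min(18,13)*4=52 best=135, r--
l=0 r=3: min(18,4)*3=12 best=135, r--
l=0 r=2: min(18,11)*2=22 best=135, r--
l=0 r=1: min(18,20)*1=18 best=135, l++

max area = 135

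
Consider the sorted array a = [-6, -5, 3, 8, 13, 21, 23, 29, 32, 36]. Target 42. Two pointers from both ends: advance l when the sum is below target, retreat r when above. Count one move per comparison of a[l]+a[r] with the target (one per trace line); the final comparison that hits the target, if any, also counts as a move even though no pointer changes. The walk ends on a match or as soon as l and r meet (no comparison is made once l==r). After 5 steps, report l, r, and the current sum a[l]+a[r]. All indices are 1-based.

l=5, r=9, sum=45

l=1 r=10: -6+36=30 <42, l++
l=2 r=10: -5+36=31 <42, l++
l=3 r=10: 3+36=39 <42, l++
l=4 r=10: 8+36=44 >42, r--
l=4 r=9: 8+32=40 <42, l++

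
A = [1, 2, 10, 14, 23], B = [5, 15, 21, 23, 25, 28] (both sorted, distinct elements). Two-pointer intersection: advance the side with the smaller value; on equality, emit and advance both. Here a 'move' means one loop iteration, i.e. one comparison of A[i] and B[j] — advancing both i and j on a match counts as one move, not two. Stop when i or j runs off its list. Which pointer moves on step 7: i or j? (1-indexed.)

[i=1,j=1] 1<5 → i++
[i=2,j=1] 2<5 → i++
[i=3,j=1] 10>5 → j++
[i=3,j=2] 10<15 → i++
[i=4,j=2] 14<15 → i++
[i=5,j=2] 23>15 → j++
[i=5,j=3] 23>21 → j++

j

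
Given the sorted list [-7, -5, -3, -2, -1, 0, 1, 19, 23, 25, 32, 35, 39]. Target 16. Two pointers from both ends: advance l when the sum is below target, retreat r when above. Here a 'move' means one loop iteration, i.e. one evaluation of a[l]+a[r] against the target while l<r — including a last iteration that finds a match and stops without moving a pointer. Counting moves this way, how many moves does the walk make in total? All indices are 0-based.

5 moves

[0,12] -7+39=32 >16 → r--
[0,11] -7+35=28 >16 → r--
[0,10] -7+32=25 >16 → r--
[0,9] -7+25=18 >16 → r--
[0,8] -7+23=16 → found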